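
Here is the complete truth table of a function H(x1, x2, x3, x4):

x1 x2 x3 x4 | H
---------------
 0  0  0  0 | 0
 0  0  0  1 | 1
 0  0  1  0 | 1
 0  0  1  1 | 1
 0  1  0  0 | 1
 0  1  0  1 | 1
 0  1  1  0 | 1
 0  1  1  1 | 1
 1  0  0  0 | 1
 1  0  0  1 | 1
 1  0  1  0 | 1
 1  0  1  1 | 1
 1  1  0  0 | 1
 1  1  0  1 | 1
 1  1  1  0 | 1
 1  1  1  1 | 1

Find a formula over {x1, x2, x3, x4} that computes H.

H(x1, x2, x3, x4) = ((x1 ∨ x2) ∨ x3) ∨ x4

The output is 1 whenever at least one input is 1 — the OR of all inputs.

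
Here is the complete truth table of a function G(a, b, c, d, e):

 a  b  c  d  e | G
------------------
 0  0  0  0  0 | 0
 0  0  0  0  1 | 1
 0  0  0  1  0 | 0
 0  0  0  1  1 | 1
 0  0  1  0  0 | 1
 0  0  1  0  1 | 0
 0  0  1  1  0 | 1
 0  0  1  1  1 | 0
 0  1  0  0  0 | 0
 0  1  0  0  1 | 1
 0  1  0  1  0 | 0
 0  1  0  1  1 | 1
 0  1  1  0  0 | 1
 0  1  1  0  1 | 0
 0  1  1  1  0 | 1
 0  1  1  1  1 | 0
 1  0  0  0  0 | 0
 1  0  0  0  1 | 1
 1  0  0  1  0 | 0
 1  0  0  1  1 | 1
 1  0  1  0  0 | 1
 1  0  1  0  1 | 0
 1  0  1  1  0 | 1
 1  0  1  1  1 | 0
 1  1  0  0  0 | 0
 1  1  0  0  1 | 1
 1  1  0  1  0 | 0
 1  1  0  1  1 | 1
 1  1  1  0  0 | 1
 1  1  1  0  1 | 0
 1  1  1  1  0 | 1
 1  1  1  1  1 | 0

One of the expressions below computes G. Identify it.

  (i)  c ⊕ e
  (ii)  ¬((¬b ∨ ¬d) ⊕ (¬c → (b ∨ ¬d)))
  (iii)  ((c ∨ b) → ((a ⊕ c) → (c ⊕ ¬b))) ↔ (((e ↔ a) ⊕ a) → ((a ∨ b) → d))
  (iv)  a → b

(ii) fails at (0,0,0,0,0): the formula yields 1, G is 0.
(iii) fails at (0,0,0,0,0): the formula yields 1, G is 0.
(iv) fails at (0,0,0,0,0): the formula yields 1, G is 0.
That leaves (i). Evaluating it on every row reproduces the table of G exactly.

i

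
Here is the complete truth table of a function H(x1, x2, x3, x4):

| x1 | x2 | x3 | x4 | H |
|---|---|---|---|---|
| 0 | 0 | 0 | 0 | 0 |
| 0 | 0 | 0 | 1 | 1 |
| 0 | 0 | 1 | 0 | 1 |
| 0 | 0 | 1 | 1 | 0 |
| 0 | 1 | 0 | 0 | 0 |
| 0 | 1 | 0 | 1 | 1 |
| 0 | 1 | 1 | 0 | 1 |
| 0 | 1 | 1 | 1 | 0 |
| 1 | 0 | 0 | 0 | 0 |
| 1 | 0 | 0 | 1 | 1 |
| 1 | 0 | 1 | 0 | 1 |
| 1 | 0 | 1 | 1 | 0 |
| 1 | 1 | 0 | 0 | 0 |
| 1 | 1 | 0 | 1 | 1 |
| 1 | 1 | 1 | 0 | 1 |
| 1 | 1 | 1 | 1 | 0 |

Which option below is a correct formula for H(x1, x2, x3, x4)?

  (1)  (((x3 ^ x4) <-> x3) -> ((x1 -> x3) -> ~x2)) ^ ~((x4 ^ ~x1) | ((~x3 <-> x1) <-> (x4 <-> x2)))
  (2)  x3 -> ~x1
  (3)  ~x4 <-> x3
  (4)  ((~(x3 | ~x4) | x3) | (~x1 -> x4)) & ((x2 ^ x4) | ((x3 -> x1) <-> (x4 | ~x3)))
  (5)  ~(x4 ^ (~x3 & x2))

(1): at (0,0,0,0) it gives 1, but H = 0 — eliminated.
(2): at (0,0,0,0) it gives 1, but H = 0 — eliminated.
(4): at (0,0,1,1) it gives 1, but H = 0 — eliminated.
(5): at (0,0,0,0) it gives 1, but H = 0 — eliminated.
Only (3) survives; checking it on all 16 rows confirms it matches H.

3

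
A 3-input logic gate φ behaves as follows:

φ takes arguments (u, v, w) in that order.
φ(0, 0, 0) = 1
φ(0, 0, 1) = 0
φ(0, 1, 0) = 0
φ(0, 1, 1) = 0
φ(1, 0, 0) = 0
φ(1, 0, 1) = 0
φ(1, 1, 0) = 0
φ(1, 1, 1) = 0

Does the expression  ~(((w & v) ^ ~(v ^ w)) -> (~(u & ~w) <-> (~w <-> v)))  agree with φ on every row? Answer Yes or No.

Yes

Evaluate ~(((w & v) ^ ~(v ^ w)) -> (~(u & ~w) <-> (~w <-> v))) on each row and compare to φ:
  u=0, v=0, w=0: formula gives 1, φ = 1 ✓
  u=0, v=0, w=1: formula gives 0, φ = 0 ✓
  u=0, v=1, w=0: formula gives 0, φ = 0 ✓
  u=0, v=1, w=1: formula gives 0, φ = 0 ✓
  u=1, v=0, w=0: formula gives 0, φ = 0 ✓
  … (the remaining 3 rows also agree.)
Every row agrees, so the formula is equivalent.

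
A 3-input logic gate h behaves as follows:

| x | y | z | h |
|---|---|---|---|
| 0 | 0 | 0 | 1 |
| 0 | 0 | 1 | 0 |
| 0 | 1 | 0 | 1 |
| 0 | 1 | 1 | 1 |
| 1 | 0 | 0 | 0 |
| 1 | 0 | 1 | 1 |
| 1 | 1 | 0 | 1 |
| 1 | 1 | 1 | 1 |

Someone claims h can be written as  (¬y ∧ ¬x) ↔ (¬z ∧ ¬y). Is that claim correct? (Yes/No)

Evaluate (¬y ∧ ¬x) ↔ (¬z ∧ ¬y) on each row and compare to h:
  x=0, y=0, z=0: formula gives 1, h = 1 ✓
  x=0, y=0, z=1: formula gives 0, h = 0 ✓
  x=0, y=1, z=0: formula gives 1, h = 1 ✓
  x=0, y=1, z=1: formula gives 1, h = 1 ✓
  x=1, y=0, z=0: formula gives 0, h = 0 ✓
  …and likewise for the remaining 3 rows.
All 8 rows match — the expression computes h exactly.

Yes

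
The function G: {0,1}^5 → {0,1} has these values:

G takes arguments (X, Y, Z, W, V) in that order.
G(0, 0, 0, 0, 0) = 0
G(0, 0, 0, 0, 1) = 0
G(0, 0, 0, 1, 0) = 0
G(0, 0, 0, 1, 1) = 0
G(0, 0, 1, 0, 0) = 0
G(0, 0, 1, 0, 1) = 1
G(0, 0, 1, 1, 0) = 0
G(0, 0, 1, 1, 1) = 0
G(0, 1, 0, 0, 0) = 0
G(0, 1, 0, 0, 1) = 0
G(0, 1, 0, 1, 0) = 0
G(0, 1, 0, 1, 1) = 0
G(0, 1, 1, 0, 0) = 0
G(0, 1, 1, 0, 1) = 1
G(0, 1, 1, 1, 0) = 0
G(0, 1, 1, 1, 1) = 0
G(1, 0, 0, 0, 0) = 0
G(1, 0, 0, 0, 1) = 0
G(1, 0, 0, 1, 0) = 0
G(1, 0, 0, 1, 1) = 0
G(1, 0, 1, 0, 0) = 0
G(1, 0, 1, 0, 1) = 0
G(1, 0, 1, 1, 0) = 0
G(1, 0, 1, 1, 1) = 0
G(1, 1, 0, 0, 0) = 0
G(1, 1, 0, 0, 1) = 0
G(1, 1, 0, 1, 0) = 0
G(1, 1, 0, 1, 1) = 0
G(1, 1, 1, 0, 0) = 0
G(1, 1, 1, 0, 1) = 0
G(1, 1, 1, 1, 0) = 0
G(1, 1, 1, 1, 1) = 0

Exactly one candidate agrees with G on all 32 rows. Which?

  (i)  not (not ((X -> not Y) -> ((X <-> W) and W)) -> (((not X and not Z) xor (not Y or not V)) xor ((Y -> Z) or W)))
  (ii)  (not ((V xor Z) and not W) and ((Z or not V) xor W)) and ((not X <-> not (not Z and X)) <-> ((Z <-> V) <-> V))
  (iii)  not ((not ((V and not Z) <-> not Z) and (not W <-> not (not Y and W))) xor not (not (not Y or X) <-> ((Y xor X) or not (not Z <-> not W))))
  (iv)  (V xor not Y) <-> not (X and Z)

(i): at (0,0,1,0,0) it gives 1, but G = 0 — eliminated.
(iii): at (0,0,0,0,1) it gives 1, but G = 0 — eliminated.
(iv): at (0,0,0,0,0) it gives 1, but G = 0 — eliminated.
(ii) is the remaining candidate, and it agrees with G on all 32 inputs.

ii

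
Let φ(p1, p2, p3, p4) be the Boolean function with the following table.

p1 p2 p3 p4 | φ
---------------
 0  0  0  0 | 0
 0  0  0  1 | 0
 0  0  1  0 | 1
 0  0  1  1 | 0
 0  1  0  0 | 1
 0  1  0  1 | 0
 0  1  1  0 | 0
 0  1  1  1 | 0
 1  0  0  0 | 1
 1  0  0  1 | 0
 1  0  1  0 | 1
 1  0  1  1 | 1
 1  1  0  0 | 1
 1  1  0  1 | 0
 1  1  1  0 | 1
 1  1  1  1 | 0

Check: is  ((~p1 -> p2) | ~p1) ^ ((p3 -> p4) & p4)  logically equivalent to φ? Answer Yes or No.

Check the formula against φ row by row:
  p1=0, p2=0, p3=0, p4=0: formula gives 1, but φ = 0 ✗
Since they disagree at (0,0,0,0), the expression is not a correct formula for φ.

No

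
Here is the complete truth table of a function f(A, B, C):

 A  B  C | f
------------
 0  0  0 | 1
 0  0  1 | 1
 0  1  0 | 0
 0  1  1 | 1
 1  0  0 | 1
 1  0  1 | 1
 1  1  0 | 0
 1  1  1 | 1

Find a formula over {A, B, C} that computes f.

f is 0 on only 2 rows — (0,1,0), (1,1,0). Writing each as a minterm (¬A·B·¬C, A·B·¬C) and OR-ing them characterizes exactly where f=0, so f is the negation of that disjunction.

f(A, B, C) = (((A' · B) · C') + ((A · B) · C'))'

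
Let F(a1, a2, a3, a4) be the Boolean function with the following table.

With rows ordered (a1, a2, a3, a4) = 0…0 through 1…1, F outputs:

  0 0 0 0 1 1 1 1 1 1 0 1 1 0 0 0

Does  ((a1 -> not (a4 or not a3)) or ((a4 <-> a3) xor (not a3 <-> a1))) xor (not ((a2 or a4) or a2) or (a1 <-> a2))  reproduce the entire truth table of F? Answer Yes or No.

Check the formula against F row by row:
  a1=0, a2=0, a3=0, a4=0: formula gives 0, F = 0 ✓
  a1=0, a2=0, a3=0, a4=1: formula gives 0, F = 0 ✓
  a1=0, a2=0, a3=1, a4=0: formula gives 0, F = 0 ✓
  a1=0, a2=0, a3=1, a4=1: formula gives 0, F = 0 ✓
  … (the remaining 12 rows also agree.)
All 16 rows match — the expression computes F exactly.

Yes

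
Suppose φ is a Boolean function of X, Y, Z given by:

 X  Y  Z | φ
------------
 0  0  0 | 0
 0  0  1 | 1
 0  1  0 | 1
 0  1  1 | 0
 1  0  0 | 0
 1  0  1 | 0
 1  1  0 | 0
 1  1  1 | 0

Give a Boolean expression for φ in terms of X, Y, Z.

The 1-rows are (0,0,1), (0,1,0). Each contributes one minterm — ¬X·¬Y·Z; ¬X·Y·¬Z — and their disjunction is a sum-of-products form of φ.

φ(X, Y, Z) = ((~X & ~Y) & Z) | ((~X & Y) & ~Z)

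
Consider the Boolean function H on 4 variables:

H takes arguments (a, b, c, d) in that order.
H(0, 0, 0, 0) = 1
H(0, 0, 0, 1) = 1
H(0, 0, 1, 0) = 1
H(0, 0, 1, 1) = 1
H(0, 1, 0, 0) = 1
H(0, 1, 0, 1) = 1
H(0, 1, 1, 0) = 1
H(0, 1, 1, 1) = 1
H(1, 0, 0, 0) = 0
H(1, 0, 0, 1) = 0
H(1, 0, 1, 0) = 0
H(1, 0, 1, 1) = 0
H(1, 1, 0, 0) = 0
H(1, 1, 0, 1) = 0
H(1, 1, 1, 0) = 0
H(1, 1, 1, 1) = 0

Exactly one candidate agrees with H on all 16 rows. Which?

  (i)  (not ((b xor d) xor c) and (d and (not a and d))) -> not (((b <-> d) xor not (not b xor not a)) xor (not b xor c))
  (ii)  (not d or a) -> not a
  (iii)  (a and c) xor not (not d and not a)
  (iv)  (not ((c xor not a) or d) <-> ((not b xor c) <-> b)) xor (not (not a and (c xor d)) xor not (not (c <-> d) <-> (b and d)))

(i) disagrees with H on (0,0,1,1) (formula → 0, table → 1); rule it out.
(iii) disagrees with H on (0,0,0,0) (formula → 0, table → 1); rule it out.
(iv) disagrees with H on (0,0,0,0) (formula → 0, table → 1); rule it out.
Only (ii) survives; checking it on all 16 rows confirms it matches H.

ii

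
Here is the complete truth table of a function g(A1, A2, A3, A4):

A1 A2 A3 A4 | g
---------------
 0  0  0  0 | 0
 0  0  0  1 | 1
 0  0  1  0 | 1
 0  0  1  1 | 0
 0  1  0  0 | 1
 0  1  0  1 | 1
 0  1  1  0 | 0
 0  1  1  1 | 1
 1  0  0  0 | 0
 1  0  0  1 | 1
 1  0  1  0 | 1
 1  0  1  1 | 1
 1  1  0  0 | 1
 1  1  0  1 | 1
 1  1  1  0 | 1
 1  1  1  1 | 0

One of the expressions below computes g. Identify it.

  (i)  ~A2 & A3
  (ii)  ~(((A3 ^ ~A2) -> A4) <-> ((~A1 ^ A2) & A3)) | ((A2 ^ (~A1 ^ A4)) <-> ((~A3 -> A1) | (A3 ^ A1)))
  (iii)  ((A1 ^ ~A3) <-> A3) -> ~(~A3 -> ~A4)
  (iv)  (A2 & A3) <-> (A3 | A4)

ii

(i): at (0,0,0,1) it gives 0, but g = 1 — eliminated.
(iii): at (0,0,0,0) it gives 1, but g = 0 — eliminated.
(iv): at (0,0,0,0) it gives 1, but g = 0 — eliminated.
That leaves (ii). Evaluating it on every row reproduces the table of g exactly.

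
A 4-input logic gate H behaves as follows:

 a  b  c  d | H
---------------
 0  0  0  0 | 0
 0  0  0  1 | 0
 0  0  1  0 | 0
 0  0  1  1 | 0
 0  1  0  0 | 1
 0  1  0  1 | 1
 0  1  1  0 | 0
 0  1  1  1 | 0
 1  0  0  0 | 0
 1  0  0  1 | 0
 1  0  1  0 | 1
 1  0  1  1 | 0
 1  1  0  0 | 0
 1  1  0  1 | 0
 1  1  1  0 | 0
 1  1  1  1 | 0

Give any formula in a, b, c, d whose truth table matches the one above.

H(a, b, c, d) = ((((not a and b) and not c) and not d) or (((not a and b) and not c) and d)) or (((a and not b) and c) and not d)

Collect the rows where H=1 — (0,1,0,0), (0,1,0,1), (1,0,1,0) — and write one minterm per row: ¬a·b·¬c·¬d, ¬a·b·¬c·d, a·¬b·c·¬d. Their union (logical OR) reproduces the table exactly.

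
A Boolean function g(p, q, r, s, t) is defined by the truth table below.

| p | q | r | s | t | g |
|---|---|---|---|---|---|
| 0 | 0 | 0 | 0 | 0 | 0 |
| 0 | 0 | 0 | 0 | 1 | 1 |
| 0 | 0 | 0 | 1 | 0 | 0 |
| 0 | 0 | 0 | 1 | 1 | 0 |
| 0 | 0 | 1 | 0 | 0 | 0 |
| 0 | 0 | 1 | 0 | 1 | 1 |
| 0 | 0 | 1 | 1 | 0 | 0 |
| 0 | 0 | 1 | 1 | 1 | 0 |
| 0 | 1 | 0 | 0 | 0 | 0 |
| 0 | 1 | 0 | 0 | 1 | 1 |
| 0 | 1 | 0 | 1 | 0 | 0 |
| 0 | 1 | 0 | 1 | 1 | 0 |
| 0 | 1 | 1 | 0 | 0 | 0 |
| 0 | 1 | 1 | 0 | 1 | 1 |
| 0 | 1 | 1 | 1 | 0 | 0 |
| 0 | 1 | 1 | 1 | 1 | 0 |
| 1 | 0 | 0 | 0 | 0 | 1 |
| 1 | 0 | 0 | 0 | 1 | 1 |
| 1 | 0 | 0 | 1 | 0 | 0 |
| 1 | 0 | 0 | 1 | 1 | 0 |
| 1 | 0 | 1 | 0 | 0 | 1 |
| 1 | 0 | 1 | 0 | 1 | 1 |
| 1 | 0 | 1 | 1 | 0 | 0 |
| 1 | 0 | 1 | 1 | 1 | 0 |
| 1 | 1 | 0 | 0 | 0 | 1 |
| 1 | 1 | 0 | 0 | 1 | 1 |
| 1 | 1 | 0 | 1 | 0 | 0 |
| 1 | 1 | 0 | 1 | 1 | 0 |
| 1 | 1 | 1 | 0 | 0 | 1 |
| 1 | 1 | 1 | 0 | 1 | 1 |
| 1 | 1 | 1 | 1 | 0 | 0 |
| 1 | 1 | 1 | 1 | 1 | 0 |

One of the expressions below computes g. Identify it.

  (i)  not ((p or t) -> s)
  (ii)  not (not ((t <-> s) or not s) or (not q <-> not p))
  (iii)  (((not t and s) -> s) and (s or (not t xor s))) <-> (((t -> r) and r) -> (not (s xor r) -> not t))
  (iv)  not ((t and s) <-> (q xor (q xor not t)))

(ii) disagrees with g on (0,0,0,0,1) (formula → 0, table → 1); rule it out.
(iii) disagrees with g on (0,0,0,0,0) (formula → 1, table → 0); rule it out.
(iv) disagrees with g on (0,0,0,0,0) (formula → 1, table → 0); rule it out.
That leaves (i). Evaluating it on every row reproduces the table of g exactly.

i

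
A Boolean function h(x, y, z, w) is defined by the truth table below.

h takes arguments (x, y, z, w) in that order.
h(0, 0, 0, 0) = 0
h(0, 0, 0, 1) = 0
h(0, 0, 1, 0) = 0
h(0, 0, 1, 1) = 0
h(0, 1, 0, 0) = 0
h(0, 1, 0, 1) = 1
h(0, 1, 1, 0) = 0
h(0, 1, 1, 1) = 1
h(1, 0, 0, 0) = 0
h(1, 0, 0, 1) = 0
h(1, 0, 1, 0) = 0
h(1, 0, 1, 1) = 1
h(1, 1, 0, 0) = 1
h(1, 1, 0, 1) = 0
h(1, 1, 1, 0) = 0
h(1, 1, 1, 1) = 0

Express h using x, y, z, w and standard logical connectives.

The 1-rows are (0,1,0,1), (0,1,1,1), (1,0,1,1), (1,1,0,0). Each contributes one minterm — ¬x·y·¬z·w; ¬x·y·z·w; x·¬y·z·w; x·y·¬z·¬w — and their disjunction is a sum-of-products form of h.

h(x, y, z, w) = (((((NOT x AND y) AND NOT z) AND w) OR (((NOT x AND y) AND z) AND w)) OR (((x AND NOT y) AND z) AND w)) OR (((x AND y) AND NOT z) AND NOT w)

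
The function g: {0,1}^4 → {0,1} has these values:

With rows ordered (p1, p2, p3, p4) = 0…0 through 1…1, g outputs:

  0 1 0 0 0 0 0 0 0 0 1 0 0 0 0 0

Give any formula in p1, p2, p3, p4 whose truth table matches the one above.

g(p1, p2, p3, p4) = (((~p1 & ~p2) & ~p3) & p4) | (((p1 & ~p2) & p3) & ~p4)

Collect the rows where g=1 — (0,0,0,1), (1,0,1,0) — and write one minterm per row: ¬p1·¬p2·¬p3·p4, p1·¬p2·p3·¬p4. Their union (logical OR) reproduces the table exactly.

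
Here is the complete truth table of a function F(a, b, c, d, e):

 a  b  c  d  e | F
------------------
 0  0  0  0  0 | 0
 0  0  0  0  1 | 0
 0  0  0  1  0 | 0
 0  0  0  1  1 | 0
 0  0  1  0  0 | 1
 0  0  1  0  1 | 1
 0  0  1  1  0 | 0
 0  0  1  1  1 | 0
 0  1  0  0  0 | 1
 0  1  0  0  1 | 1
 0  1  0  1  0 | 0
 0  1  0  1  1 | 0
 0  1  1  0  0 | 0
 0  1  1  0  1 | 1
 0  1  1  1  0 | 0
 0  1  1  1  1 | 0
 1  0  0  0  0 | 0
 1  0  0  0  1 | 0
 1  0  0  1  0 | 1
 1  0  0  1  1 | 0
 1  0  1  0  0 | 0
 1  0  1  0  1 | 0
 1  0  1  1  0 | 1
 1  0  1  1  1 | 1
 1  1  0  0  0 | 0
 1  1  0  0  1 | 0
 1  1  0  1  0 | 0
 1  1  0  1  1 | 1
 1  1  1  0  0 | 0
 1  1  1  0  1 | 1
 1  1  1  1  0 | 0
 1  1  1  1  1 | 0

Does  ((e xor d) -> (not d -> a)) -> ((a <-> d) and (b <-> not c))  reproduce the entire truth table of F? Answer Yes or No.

Evaluate ((e xor d) -> (not d -> a)) -> ((a <-> d) and (b <-> not c)) on each row and compare to F:
  a=0, b=0, c=0, d=0, e=0: formula gives 0, F = 0 ✓
  a=0, b=0, c=0, d=0, e=1: formula gives 1, but F = 0 ✗
A single disagreement suffices: at (0,0,0,0,1) they differ, so the formula does not compute F.

No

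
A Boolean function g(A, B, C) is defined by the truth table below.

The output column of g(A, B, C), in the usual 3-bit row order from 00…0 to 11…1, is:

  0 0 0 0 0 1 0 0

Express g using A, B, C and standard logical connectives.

g(A, B, C) = (A · B') · C

g is 1 on exactly one input, (1,0,1), whose minterm is A·¬B·C. So g is just that conjunction.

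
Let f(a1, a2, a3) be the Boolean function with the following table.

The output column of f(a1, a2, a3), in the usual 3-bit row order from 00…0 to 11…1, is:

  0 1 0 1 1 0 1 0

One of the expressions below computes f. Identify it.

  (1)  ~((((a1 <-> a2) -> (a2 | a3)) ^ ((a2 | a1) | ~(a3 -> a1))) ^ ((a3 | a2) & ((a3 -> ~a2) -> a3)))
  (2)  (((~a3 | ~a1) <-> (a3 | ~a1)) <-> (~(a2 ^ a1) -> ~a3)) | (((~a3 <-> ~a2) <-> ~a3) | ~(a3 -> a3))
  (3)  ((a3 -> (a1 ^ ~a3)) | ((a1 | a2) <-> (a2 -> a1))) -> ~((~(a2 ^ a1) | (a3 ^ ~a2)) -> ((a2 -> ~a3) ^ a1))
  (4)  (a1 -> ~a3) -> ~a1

3

(1) disagrees with f on (0,0,0) (formula → 1, table → 0); rule it out.
(2) disagrees with f on (0,0,0) (formula → 1, table → 0); rule it out.
(4) disagrees with f on (0,0,0) (formula → 1, table → 0); rule it out.
(3) is the remaining candidate, and it agrees with f on all 8 inputs.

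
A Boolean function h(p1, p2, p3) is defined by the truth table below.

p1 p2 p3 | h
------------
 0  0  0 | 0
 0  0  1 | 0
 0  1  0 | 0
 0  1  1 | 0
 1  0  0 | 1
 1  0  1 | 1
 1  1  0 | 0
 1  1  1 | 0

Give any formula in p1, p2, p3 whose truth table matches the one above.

h(p1, p2, p3) = ((p1 ∧ ¬p2) ∧ ¬p3) ∨ ((p1 ∧ ¬p2) ∧ p3)

The 1-rows are (1,0,0), (1,0,1). Each contributes one minterm — p1·¬p2·¬p3; p1·¬p2·p3 — and their disjunction is a sum-of-products form of h.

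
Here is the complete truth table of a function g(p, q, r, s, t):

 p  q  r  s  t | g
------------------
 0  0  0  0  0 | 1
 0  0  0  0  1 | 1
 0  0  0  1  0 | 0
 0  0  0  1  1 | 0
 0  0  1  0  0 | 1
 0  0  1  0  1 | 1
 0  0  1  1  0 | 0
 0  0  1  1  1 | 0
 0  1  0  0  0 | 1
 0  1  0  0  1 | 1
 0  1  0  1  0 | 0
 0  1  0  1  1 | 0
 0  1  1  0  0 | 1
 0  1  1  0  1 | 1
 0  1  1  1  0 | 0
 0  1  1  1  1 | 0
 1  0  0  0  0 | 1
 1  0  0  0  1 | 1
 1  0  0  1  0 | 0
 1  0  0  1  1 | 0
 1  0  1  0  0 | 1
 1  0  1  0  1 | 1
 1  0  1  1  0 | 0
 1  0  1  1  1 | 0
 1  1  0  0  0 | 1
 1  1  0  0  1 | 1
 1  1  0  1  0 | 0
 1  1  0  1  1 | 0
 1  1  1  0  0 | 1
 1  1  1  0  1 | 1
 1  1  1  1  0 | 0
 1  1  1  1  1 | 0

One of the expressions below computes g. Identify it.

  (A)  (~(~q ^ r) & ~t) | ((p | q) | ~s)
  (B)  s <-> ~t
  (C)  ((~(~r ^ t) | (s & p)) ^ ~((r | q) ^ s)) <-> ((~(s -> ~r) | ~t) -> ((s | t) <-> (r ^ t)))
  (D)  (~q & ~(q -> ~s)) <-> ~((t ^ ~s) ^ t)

(A) disagrees with g on (0,0,1,1,0) (formula → 1, table → 0); rule it out.
(B) disagrees with g on (0,0,0,0,0) (formula → 0, table → 1); rule it out.
(C) disagrees with g on (0,0,0,0,1) (formula → 0, table → 1); rule it out.
Only (D) survives; checking it on all 32 rows confirms it matches g.

D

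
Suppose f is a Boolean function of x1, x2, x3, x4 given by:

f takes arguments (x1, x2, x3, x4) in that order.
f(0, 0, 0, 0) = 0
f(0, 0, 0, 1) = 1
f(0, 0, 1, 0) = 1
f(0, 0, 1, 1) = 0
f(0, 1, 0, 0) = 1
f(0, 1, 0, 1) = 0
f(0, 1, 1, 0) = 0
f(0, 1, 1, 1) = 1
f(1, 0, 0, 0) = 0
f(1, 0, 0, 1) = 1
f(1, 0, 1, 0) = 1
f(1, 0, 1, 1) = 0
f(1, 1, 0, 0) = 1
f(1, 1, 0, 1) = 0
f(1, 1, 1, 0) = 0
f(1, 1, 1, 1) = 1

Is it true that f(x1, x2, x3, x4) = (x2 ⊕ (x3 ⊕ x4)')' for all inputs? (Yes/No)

Evaluate (x2 ⊕ (x3 ⊕ x4)')' on each row and compare to f:
  x1=0, x2=0, x3=0, x4=0: formula gives 0, f = 0 ✓
  x1=0, x2=0, x3=0, x4=1: formula gives 1, f = 1 ✓
  x1=0, x2=0, x3=1, x4=0: formula gives 1, f = 1 ✓
  x1=0, x2=0, x3=1, x4=1: formula gives 0, f = 0 ✓
  …and likewise for the remaining 12 rows.
All 16 rows match — the expression computes f exactly.

Yes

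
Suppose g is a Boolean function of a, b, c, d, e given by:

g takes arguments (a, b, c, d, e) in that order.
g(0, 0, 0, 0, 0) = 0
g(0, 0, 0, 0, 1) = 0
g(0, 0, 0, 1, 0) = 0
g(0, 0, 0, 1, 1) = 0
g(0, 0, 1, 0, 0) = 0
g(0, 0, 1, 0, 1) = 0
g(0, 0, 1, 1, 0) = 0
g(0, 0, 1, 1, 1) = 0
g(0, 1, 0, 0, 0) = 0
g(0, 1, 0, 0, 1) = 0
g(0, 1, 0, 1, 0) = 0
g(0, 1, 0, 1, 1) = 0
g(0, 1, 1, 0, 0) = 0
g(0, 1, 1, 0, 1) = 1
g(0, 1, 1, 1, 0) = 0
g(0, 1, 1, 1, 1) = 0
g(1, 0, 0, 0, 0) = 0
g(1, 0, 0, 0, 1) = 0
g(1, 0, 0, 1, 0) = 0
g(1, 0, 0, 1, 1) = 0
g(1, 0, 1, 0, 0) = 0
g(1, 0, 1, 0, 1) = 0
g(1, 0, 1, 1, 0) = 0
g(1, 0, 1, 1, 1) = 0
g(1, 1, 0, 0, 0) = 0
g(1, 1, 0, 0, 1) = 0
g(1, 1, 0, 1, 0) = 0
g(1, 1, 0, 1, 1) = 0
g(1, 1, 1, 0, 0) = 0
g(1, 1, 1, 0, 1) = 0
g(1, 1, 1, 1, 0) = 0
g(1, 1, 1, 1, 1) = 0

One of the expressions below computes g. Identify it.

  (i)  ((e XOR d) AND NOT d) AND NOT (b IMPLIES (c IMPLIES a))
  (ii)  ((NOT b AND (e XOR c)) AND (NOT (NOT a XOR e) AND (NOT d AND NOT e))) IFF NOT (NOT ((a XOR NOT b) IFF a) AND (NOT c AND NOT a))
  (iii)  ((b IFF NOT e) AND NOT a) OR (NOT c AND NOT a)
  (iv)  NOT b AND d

(ii) fails at (0,0,0,0,0): the formula yields 1, g is 0.
(iii) fails at (0,0,0,0,0): the formula yields 1, g is 0.
(iv) fails at (0,0,0,1,0): the formula yields 1, g is 0.
That leaves (i). Evaluating it on every row reproduces the table of g exactly.

i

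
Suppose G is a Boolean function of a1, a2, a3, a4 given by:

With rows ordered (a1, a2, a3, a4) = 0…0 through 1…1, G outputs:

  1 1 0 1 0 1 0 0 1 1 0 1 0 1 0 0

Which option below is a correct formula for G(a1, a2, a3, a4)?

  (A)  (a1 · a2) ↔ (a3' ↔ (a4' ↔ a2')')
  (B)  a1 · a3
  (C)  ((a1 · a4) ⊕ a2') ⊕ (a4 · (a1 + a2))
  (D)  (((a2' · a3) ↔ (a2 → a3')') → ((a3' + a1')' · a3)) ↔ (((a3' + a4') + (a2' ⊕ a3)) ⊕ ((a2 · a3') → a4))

(A) disagrees with G on (0,0,0,1) (formula → 0, table → 1); rule it out.
(B) disagrees with G on (0,0,0,0) (formula → 0, table → 1); rule it out.
(C) disagrees with G on (0,0,1,0) (formula → 1, table → 0); rule it out.
(D) is the remaining candidate, and it agrees with G on all 16 inputs.

D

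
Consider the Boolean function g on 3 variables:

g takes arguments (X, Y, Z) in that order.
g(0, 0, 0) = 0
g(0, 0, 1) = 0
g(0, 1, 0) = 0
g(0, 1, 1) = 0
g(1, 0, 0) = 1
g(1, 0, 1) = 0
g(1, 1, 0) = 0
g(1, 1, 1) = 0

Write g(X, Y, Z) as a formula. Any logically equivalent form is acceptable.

Only row (1,0,0) gives 1. That row's minterm X·¬Y·¬Z is g directly.

g(X, Y, Z) = (X · Y') · Z'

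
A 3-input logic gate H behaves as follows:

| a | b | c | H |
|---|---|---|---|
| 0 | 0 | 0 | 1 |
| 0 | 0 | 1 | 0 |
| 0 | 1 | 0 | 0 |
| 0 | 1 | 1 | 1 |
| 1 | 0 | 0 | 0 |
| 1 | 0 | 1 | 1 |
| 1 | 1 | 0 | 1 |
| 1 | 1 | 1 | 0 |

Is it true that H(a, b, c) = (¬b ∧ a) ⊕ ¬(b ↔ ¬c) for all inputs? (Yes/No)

Test each input against both H and the formula:
  a=0, b=0, c=0: formula gives 1, H = 1 ✓
  a=0, b=0, c=1: formula gives 0, H = 0 ✓
  a=0, b=1, c=0: formula gives 0, H = 0 ✓
  a=0, b=1, c=1: formula gives 1, H = 1 ✓
  a=1, b=0, c=0: formula gives 0, H = 0 ✓
  …
  a=1, b=1, c=0: formula gives 0, but H = 1 ✗
A single disagreement suffices: at (1,1,0) they differ, so the formula does not compute H.

No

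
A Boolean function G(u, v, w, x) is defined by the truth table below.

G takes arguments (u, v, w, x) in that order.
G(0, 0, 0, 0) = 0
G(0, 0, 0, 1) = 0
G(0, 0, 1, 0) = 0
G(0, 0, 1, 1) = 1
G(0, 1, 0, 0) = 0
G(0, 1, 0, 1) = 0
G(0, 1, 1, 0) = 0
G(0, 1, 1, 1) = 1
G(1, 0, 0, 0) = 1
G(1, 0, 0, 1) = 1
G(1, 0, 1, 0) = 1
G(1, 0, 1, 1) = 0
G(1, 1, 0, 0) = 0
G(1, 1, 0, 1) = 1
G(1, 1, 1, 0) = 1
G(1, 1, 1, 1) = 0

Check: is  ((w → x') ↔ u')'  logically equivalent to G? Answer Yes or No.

No

Test each input against both G and the formula:
  u=0, v=0, w=0, x=0: formula gives 0, G = 0 ✓
  u=0, v=0, w=0, x=1: formula gives 0, G = 0 ✓
  u=0, v=0, w=1, x=0: formula gives 0, G = 0 ✓
  u=0, v=0, w=1, x=1: formula gives 1, G = 1 ✓
  …
  u=1, v=1, w=0, x=0: formula gives 1, but G = 0 ✗
Row (1,1,0,0) is a counterexample, so the formula is not equivalent to G.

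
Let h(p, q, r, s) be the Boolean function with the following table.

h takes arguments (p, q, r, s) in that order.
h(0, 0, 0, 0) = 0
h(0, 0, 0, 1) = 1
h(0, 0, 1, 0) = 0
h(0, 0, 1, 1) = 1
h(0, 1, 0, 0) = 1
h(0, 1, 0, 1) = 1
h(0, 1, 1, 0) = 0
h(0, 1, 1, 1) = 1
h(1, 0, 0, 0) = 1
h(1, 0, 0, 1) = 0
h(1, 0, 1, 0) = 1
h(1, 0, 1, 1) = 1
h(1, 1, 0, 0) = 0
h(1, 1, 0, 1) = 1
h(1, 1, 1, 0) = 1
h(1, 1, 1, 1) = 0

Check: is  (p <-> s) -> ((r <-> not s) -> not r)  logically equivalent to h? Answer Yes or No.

No

Check the formula against h row by row:
  p=0, q=0, r=0, s=0: formula gives 1, but h = 0 ✗
A single disagreement suffices: at (0,0,0,0) they differ, so the formula does not compute h.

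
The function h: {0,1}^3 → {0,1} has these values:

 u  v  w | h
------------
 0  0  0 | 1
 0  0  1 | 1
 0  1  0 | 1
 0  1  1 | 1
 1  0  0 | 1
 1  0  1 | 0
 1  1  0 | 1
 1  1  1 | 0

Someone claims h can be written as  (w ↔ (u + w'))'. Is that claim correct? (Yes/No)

Test each input against both h and the formula:
  u=0, v=0, w=0: formula gives 1, h = 1 ✓
  u=0, v=0, w=1: formula gives 1, h = 1 ✓
  u=0, v=1, w=0: formula gives 1, h = 1 ✓
  u=0, v=1, w=1: formula gives 1, h = 1 ✓
  u=1, v=0, w=0: formula gives 1, h = 1 ✓
  … (the remaining 3 rows also agree.)
Every row agrees, so the formula is equivalent.

Yes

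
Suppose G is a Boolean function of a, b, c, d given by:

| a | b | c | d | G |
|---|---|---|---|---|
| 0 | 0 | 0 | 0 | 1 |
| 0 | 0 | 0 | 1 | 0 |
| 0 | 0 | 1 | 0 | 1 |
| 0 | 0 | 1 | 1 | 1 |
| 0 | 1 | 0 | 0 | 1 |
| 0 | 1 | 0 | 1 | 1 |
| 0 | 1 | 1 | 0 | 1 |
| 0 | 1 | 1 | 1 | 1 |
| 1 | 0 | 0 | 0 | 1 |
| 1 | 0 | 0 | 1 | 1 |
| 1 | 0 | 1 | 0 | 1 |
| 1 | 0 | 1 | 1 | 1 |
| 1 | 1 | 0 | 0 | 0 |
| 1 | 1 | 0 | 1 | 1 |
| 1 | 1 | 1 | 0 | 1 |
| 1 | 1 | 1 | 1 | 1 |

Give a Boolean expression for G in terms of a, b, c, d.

The 0-rows are (0,0,0,1), (1,1,0,0). Take each as a conjunction (¬a·¬b·¬c·d, a·b·¬c·¬d), form their disjunction, and complement — that gives a formula that is 1 everywhere G is.

G(a, b, c, d) = ~((((~a & ~b) & ~c) & d) | (((a & b) & ~c) & ~d))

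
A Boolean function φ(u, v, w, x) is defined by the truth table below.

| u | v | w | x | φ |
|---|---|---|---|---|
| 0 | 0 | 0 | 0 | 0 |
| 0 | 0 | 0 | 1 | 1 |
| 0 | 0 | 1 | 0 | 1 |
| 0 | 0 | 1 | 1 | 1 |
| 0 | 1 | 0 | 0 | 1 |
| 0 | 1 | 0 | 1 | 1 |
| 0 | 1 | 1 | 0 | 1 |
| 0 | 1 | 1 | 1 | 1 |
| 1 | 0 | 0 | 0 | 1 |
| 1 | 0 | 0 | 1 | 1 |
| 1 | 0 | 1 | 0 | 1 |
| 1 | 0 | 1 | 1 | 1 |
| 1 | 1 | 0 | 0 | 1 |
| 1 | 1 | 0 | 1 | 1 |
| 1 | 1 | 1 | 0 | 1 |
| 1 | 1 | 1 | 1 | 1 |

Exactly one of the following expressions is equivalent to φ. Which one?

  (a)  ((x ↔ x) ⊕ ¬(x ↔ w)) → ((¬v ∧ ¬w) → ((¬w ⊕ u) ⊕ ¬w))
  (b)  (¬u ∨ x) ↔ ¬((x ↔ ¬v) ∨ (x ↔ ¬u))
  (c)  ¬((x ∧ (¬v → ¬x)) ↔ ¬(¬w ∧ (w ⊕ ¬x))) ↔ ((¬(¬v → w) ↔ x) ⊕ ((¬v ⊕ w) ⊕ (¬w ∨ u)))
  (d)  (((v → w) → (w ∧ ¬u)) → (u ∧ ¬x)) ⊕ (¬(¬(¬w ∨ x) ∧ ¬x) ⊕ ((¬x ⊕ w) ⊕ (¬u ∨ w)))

(b) fails at (0,0,0,0): the formula yields 1, φ is 0.
(c) fails at (0,0,0,0): the formula yields 1, φ is 0.
(d) fails at (0,1,0,1): the formula yields 0, φ is 1.
That leaves (a). Evaluating it on every row reproduces the table of φ exactly.

a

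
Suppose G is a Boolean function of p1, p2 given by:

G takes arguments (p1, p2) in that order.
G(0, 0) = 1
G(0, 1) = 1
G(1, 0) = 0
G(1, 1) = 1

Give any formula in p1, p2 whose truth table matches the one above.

This is p1 → p2 (false only at 1,0).

G(p1, p2) = p1 -> p2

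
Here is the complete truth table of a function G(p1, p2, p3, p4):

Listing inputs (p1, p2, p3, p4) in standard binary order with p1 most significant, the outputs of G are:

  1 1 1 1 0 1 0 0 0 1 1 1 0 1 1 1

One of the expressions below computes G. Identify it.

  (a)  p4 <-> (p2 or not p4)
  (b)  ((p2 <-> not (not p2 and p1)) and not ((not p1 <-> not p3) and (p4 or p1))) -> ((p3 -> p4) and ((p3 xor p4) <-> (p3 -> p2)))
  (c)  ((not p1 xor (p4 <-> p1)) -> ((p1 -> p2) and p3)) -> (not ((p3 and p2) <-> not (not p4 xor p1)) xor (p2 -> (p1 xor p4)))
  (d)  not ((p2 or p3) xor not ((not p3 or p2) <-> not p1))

(a) fails at (0,0,0,0): the formula yields 0, G is 1.
(c) fails at (0,0,1,1): the formula yields 0, G is 1.
(d) fails at (0,1,0,1): the formula yields 0, G is 1.
(b) is the remaining candidate, and it agrees with G on all 16 inputs.

b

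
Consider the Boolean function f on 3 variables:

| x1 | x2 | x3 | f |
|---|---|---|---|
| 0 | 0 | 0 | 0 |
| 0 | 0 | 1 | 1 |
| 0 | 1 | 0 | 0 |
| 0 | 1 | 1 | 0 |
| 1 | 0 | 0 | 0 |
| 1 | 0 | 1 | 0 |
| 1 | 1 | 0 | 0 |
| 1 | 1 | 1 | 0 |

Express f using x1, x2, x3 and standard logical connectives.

Only row (0,0,1) gives 1. That row's minterm ¬x1·¬x2·x3 is f directly.

f(x1, x2, x3) = (x1' · x2') · x3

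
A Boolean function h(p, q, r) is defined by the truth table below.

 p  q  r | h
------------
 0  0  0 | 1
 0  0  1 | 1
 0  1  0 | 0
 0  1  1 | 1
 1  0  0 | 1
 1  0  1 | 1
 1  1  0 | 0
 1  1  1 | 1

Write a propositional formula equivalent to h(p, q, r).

h(p, q, r) = not (((not p and q) and not r) or ((p and q) and not r))

The 0-rows are (0,1,0), (1,1,0). Take each as a conjunction (¬p·q·¬r, p·q·¬r), form their disjunction, and complement — that gives a formula that is 1 everywhere h is.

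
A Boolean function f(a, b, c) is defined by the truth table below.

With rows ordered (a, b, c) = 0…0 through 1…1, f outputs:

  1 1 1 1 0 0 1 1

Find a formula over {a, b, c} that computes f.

f is 0 on only 2 rows — (1,0,0), (1,0,1). Writing each as a minterm (a·¬b·¬c, a·¬b·c) and OR-ing them characterizes exactly where f=0, so f is the negation of that disjunction.

f(a, b, c) = (((a · b') · c') + ((a · b') · c))'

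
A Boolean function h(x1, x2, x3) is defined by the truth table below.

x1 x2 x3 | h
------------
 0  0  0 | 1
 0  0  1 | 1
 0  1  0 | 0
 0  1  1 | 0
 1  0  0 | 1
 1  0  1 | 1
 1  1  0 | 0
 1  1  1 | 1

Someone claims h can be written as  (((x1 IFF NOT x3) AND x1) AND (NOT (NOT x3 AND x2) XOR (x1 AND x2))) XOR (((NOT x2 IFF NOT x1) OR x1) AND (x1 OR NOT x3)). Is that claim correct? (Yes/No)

Test each input against both h and the formula:
  x1=0, x2=0, x3=0: formula gives 1, h = 1 ✓
  x1=0, x2=0, x3=1: formula gives 0, but h = 1 ✗
A single disagreement suffices: at (0,0,1) they differ, so the formula does not compute h.

No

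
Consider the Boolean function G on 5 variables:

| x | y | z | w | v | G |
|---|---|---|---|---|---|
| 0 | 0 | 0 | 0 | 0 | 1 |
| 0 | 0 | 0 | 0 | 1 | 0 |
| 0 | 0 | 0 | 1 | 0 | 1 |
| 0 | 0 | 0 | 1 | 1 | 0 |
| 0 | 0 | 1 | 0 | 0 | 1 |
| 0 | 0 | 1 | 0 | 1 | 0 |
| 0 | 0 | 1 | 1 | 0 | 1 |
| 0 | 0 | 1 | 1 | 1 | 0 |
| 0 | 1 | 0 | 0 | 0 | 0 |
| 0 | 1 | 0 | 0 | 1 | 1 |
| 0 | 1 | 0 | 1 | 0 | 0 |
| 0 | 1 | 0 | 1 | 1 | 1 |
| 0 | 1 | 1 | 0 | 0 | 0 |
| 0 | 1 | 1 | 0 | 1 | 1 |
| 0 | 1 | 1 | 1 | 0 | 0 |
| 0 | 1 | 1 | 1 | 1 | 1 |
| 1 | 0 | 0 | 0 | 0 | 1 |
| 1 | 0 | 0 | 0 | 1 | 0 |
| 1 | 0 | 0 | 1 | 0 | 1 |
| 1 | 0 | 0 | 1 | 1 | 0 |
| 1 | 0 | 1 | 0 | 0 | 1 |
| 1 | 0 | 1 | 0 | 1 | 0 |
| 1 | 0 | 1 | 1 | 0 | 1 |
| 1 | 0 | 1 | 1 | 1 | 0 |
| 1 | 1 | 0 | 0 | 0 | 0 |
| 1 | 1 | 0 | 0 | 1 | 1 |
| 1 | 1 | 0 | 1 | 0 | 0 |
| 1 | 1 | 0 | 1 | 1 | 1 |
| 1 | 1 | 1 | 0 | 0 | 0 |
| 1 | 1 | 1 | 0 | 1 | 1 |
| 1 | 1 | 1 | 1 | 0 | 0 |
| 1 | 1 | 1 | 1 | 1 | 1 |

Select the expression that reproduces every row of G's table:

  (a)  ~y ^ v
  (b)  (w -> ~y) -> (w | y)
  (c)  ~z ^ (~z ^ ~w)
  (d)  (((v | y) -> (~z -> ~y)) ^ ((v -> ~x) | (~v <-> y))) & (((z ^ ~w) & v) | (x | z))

a

(b) fails at (0,0,0,0,0): the formula yields 0, G is 1.
(c) fails at (0,0,0,0,1): the formula yields 1, G is 0.
(d) fails at (0,0,0,0,0): the formula yields 0, G is 1.
Only (a) survives; checking it on all 32 rows confirms it matches G.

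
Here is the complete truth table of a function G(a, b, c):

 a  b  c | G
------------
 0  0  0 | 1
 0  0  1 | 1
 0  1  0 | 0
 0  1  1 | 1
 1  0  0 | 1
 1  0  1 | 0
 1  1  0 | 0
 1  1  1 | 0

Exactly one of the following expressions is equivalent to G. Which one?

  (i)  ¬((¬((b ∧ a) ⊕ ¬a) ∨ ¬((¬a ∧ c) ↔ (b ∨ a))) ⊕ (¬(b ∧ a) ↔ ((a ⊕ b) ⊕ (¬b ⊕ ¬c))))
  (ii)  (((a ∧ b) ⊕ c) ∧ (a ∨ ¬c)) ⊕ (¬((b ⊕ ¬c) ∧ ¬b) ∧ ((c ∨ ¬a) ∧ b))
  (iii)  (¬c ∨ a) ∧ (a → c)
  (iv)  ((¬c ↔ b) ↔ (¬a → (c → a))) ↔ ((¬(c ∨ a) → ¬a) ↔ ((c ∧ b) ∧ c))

(i) fails at (0,1,1): the formula yields 0, G is 1.
(ii) fails at (0,0,0): the formula yields 0, G is 1.
(iii) fails at (0,0,1): the formula yields 0, G is 1.
Only (iv) survives; checking it on all 8 rows confirms it matches G.

iv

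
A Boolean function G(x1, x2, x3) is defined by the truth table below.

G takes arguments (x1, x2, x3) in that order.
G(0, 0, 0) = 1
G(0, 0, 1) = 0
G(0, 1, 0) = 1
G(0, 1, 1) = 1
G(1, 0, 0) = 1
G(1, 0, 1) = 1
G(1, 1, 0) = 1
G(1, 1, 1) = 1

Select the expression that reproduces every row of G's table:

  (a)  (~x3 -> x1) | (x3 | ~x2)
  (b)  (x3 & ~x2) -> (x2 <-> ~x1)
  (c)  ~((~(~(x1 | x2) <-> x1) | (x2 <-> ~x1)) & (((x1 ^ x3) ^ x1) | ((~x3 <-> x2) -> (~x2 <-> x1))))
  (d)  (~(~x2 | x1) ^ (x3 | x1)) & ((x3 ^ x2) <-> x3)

b

(a) disagrees with G on (0,0,1) (formula → 1, table → 0); rule it out.
(c) disagrees with G on (0,0,0) (formula → 0, table → 1); rule it out.
(d) disagrees with G on (0,0,0) (formula → 0, table → 1); rule it out.
(b) is the remaining candidate, and it agrees with G on all 8 inputs.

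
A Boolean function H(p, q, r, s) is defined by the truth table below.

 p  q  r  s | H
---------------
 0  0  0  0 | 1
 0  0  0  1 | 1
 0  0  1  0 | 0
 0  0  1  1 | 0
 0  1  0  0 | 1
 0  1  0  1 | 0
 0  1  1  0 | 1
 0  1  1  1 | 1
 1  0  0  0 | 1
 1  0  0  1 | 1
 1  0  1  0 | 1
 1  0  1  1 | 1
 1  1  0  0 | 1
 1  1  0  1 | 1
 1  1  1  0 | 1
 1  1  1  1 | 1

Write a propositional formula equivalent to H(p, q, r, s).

H(p, q, r, s) = not (((((not p and not q) and r) and not s) or (((not p and not q) and r) and s)) or (((not p and q) and not r) and s))

There are just 3 zero rows: (0,0,1,0), (0,0,1,1), (0,1,0,1). Their minterms are ¬p·¬q·r·¬s, ¬p·¬q·r·s, ¬p·q·¬r·s; the OR of those covers precisely the 0-outputs, and negating it yields H.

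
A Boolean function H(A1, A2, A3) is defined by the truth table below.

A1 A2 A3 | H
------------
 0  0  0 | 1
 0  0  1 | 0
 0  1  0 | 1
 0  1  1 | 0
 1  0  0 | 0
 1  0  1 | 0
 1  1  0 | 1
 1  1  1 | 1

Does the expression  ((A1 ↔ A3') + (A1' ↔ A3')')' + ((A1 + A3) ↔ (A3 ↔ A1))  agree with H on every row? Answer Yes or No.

No

Test each input against both H and the formula:
  A1=0, A2=0, A3=0: formula gives 1, H = 1 ✓
  A1=0, A2=0, A3=1: formula gives 0, H = 0 ✓
  A1=0, A2=1, A3=0: formula gives 1, H = 1 ✓
  A1=0, A2=1, A3=1: formula gives 0, H = 0 ✓
  A1=1, A2=0, A3=0: formula gives 0, H = 0 ✓
  A1=1, A2=0, A3=1: formula gives 1, but H = 0 ✗
Row (1,0,1) is a counterexample, so the formula is not equivalent to H.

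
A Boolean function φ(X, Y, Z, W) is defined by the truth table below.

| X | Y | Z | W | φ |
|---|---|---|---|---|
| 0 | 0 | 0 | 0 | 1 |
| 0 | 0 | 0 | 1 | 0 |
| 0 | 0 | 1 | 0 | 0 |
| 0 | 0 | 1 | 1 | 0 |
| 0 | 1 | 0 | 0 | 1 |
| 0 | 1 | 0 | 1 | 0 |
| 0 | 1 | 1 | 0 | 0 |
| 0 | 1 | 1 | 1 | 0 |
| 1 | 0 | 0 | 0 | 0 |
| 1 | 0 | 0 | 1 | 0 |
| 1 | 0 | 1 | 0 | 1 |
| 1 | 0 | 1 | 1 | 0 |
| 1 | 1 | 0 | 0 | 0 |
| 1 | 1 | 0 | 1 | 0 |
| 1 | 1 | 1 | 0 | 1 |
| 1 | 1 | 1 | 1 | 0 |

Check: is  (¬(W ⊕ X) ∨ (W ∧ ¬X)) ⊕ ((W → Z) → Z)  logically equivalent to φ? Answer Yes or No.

Yes

Evaluate (¬(W ⊕ X) ∨ (W ∧ ¬X)) ⊕ ((W → Z) → Z) on each row and compare to φ:
  X=0, Y=0, Z=0, W=0: formula gives 1, φ = 1 ✓
  X=0, Y=0, Z=0, W=1: formula gives 0, φ = 0 ✓
  X=0, Y=0, Z=1, W=0: formula gives 0, φ = 0 ✓
  X=0, Y=0, Z=1, W=1: formula gives 0, φ = 0 ✓
  … (the remaining 12 rows also agree.)
All 16 rows match — the expression computes φ exactly.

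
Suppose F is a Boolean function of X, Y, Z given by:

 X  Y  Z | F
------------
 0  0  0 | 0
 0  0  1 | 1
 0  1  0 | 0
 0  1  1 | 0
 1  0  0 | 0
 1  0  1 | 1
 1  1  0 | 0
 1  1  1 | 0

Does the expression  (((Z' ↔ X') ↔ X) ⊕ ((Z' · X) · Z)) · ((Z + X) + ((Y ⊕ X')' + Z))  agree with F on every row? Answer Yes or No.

No

Test each input against both F and the formula:
  X=0, Y=0, Z=0: formula gives 0, F = 0 ✓
  X=0, Y=0, Z=1: formula gives 1, F = 1 ✓
  X=0, Y=1, Z=0: formula gives 0, F = 0 ✓
  X=0, Y=1, Z=1: formula gives 1, but F = 0 ✗
A single disagreement suffices: at (0,1,1) they differ, so the formula does not compute F.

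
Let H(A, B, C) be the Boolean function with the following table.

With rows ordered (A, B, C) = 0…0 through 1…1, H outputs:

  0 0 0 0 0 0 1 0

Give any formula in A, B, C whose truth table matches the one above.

Only row (1,1,0) gives 1. That row's minterm A·B·¬C is H directly.

H(A, B, C) = (A ∧ B) ∧ ¬C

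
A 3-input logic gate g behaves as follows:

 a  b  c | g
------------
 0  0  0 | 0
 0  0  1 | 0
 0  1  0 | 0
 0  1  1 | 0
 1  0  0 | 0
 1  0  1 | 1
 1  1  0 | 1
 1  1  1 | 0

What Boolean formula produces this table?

Collect the rows where g=1 — (1,0,1), (1,1,0) — and write one minterm per row: a·¬b·c, a·b·¬c. Their union (logical OR) reproduces the table exactly.

g(a, b, c) = ((a and not b) and c) or ((a and b) and not c)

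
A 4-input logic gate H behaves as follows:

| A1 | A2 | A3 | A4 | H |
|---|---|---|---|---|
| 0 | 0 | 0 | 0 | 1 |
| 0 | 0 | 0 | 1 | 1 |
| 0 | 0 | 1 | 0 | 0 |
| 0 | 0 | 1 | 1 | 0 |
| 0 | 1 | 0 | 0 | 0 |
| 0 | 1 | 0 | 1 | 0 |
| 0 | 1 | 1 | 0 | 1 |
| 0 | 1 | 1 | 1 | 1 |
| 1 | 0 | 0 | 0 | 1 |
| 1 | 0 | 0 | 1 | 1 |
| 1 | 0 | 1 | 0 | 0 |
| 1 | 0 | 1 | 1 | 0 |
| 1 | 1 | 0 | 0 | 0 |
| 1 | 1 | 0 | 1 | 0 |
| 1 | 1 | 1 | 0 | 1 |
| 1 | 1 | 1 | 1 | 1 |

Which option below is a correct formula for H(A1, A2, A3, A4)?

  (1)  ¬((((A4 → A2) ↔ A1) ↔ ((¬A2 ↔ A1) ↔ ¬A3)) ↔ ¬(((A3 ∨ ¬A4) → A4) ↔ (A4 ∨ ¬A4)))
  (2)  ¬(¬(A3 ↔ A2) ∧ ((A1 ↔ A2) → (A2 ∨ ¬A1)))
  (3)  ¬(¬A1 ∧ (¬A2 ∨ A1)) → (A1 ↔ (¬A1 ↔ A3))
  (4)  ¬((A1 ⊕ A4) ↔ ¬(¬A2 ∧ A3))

(1) fails at (0,0,0,0): the formula yields 0, H is 1.
(3) fails at (0,0,1,0): the formula yields 1, H is 0.
(4) fails at (0,0,0,1): the formula yields 0, H is 1.
Only (2) survives; checking it on all 16 rows confirms it matches H.

2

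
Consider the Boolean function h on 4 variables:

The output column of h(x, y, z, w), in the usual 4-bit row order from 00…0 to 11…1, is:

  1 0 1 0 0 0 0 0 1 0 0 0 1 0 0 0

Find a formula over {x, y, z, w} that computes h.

h(x, y, z, w) = (((((~x & ~y) & ~z) & ~w) | (((~x & ~y) & z) & ~w)) | (((x & ~y) & ~z) & ~w)) | (((x & y) & ~z) & ~w)

h=1 on 4 inputs: (0,0,0,0), (0,0,1,0), (1,0,0,0), (1,1,0,0). Reading each as a conjunction of literals (¬x·¬y·¬z·¬w, ¬x·¬y·z·¬w, x·¬y·¬z·¬w, x·y·¬z·¬w) and taking the OR gives the canonical DNF.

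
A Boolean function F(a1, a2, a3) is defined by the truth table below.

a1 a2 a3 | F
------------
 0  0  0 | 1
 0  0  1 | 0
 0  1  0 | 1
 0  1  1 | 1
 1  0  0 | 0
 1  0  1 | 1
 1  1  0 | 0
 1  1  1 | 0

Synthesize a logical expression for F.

Collect the rows where F=1 — (0,0,0), (0,1,0), (0,1,1), (1,0,1) — and write one minterm per row: ¬a1·¬a2·¬a3, ¬a1·a2·¬a3, ¬a1·a2·a3, a1·¬a2·a3. Their union (logical OR) reproduces the table exactly.

F(a1, a2, a3) = ((((a1' · a2') · a3') + ((a1' · a2) · a3')) + ((a1' · a2) · a3)) + ((a1 · a2') · a3)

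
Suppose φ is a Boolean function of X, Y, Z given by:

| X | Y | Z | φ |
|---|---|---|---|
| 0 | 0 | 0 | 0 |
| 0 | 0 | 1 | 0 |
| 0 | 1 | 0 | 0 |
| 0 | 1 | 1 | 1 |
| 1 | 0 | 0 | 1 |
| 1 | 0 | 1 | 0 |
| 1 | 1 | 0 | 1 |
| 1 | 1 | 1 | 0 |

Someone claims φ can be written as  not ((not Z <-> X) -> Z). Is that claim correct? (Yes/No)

Test each input against both φ and the formula:
  X=0, Y=0, Z=0: formula gives 0, φ = 0 ✓
  X=0, Y=0, Z=1: formula gives 0, φ = 0 ✓
  X=0, Y=1, Z=0: formula gives 0, φ = 0 ✓
  X=0, Y=1, Z=1: formula gives 0, but φ = 1 ✗
Row (0,1,1) is a counterexample, so the formula is not equivalent to φ.

No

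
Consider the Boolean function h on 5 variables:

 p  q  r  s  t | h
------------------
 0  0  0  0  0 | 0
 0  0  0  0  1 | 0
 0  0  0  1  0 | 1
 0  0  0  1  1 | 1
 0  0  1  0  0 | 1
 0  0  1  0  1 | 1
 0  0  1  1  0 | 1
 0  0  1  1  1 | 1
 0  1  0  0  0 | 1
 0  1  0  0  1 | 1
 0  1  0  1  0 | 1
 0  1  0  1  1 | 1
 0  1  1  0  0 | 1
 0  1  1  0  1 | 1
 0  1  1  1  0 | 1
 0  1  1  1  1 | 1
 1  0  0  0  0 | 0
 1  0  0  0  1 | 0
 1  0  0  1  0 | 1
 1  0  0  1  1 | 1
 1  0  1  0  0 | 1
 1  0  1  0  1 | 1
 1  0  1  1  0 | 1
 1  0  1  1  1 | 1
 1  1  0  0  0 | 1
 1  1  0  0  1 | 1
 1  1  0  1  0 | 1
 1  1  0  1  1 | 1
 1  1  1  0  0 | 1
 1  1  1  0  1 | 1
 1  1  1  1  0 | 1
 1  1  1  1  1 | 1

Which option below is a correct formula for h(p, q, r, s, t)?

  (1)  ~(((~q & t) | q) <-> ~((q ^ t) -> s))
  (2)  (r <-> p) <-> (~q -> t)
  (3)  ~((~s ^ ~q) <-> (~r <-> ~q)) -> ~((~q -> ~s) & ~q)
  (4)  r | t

3

(1) disagrees with h on (0,0,0,1,0) (formula → 0, table → 1); rule it out.
(2) disagrees with h on (0,0,0,0,1) (formula → 1, table → 0); rule it out.
(4) disagrees with h on (0,0,0,0,1) (formula → 1, table → 0); rule it out.
That leaves (3). Evaluating it on every row reproduces the table of h exactly.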